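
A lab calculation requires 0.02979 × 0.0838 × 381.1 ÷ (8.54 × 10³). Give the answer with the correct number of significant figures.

0.02979 × 0.0838 × 381.1 ÷ (8.54 × 10³) = 0.000111402670047…
Multiplication/division keeps the fewest significant figures: 0.02979 → 4 s.f., 0.0838 → 3 s.f., 381.1 → 4 s.f., 8.54 × 10³ → 3 s.f.; limit is 3.
Rounded to 3 significant figures: 1.11 × 10⁻⁴.

1.11 × 10⁻⁴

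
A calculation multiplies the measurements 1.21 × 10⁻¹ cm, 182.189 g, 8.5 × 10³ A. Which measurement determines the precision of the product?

8.5 × 10³ A

1.21 × 10⁻¹ cm → 3 s.f.; 182.189 g → 6 s.f.; 8.5 × 10³ A → 2 s.f.
The fewest is 2 significant figures, from 8.5 × 10³ A.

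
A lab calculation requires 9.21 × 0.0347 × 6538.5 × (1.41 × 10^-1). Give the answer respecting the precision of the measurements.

2.95 × 10^2

9.21 × 0.0347 × 6538.5 × (1.41 × 10^-1) = 294.63636353…
Multiplication/division keeps the fewest significant figures: 9.21 → 3 s.f., 0.0347 → 3 s.f., 6538.5 → 5 s.f., 1.41 × 10^-1 → 3 s.f.; limit is 3.
Rounded to 3 significant figures: 2.95 × 10^2.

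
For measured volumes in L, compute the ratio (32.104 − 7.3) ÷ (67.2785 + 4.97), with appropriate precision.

32.104 − 7.3 = 24.804, limited to 1 d.p. → 3 s.f.; 67.2785 + 4.97 = 72.2485, limited to 2 d.p. → 4 s.f.
Carrying full precision, 24.804 ÷ 72.2485 = 0.343315086126…; keep min(3, 4) = 3 s.f.
Rounded to 3 significant figures: 0.343.

0.343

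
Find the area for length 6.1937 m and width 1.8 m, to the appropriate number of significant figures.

area = 6.1937 m × 1.8 m = 11.14866 m².
6.1937 has 5 significant figures; 1.8 has 2.
Division/multiplication keeps the fewest: 2 significant figures.
Rounded: 11 m².

11 m²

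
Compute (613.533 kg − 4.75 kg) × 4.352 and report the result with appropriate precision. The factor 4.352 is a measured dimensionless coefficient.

613.533 kg − 4.75 kg = 608.783 kg; the difference is limited to 2 decimal places (5 s.f.).
Carrying full precision, 608.783 × 4.352 = 2649.423616 kg; 4.352 has 4 s.f., so the result keeps min(5, 4) = 4 s.f.
Rounded to 4 significant figures: 2649 kg.

2649 kg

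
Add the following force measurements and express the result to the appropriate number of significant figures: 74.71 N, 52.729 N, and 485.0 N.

74.71 N + 52.729 N + 485.0 N = 612.439 N.
Addition/subtraction keeps the fewest decimal places: 74.71 → 2 decimal places, 52.729 → 3 decimal places, 485.0 → 1 decimal place; limit is 1.
Rounded to 1 decimal place: 6.124 × 10² N.

6.124 × 10² N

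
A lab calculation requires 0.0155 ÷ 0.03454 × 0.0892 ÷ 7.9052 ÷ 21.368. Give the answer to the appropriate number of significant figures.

2.37 × 10⁻⁴

0.0155 ÷ 0.03454 × 0.0892 ÷ 7.9052 ÷ 21.368 = 0.000236972244671…
Multiplication/division keeps the fewest significant figures: 0.0155 → 3 s.f., 0.03454 → 4 s.f., 0.0892 → 3 s.f., 7.9052 → 5 s.f., 21.368 → 5 s.f.; limit is 3.
Rounded to 3 significant figures: 2.37 × 10⁻⁴.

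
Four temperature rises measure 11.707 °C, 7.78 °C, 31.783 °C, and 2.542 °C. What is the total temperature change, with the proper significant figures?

11.707 °C + 7.78 °C + 31.783 °C + 2.542 °C = 53.812 °C.
Addition/subtraction keeps the fewest decimal places: 11.707 → 3 decimal places, 7.78 → 2 decimal places, 31.783 → 3 decimal places, 2.542 → 3 decimal places; limit is 2.
Rounded to 2 decimal places: 53.81 °C.

53.81 °C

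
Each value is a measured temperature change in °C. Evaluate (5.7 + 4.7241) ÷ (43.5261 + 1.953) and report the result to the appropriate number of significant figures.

5.7 + 4.7241 = 10.4241, limited to 1 d.p. → 3 s.f.; 43.5261 + 1.953 = 45.4791, limited to 3 d.p. → 5 s.f.
Carrying full precision, 10.4241 ÷ 45.4791 = 0.229206382712…; keep min(3, 5) = 3 s.f.
Rounded to 3 significant figures: 0.229.

0.229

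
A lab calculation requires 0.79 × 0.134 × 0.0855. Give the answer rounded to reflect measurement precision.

0.79 × 0.134 × 0.0855 = 0.00905103
Multiplication/division keeps the fewest significant figures: 0.79 → 2 s.f., 0.134 → 3 s.f., 0.0855 → 3 s.f.; limit is 2.
Rounded to 2 significant figures: 0.0091.

0.0091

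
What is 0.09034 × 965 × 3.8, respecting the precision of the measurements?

3.3 × 10^2

0.09034 × 965 × 3.8 = 331.27678
Multiplication/division keeps the fewest significant figures: 0.09034 → 4 s.f., 965 → 3 s.f., 3.8 → 2 s.f.; limit is 2.
Rounded to 2 significant figures: 3.3 × 10^2.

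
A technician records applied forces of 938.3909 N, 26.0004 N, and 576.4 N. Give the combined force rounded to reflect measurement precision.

1540.8 N

938.3909 N + 26.0004 N + 576.4 N = 1540.7913 N.
Addition/subtraction keeps the fewest decimal places: 938.3909 → 4 decimal places, 26.0004 → 4 decimal places, 576.4 → 1 decimal place; limit is 1.
Rounded to 1 decimal place: 1540.8 N.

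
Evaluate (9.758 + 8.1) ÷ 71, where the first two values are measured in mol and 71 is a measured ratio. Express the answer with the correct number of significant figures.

9.758 mol + 8.1 mol = 17.858 mol; the sum is limited to 1 decimal place (3 s.f.).
Carrying full precision, 17.858 ÷ 71 = 0.251521126761… mol; 71 has 2 s.f., so the result keeps min(3, 2) = 2 s.f.
Rounded to 2 significant figures: 0.25 mol.

0.25 mol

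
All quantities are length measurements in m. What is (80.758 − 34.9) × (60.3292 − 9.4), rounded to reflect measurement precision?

2.34 × 10³ m²

80.758 − 34.9 = 45.858, limited to 1 d.p. → 3 s.f.; 60.3292 − 9.4 = 50.9292, limited to 1 d.p. → 3 s.f.
Carrying full precision, 45.858 × 50.9292 = 2335.5112536; keep min(3, 3) = 3 s.f.
Rounded to 3 significant figures: 2.34 × 10³ m².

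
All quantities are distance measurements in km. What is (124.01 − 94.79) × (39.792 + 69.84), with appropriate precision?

3203 km²

124.01 − 94.79 = 29.22, limited to 2 d.p. → 4 s.f.; 39.792 + 69.84 = 109.632, limited to 2 d.p. → 5 s.f.
Carrying full precision, 29.22 × 109.632 = 3203.44704; keep min(4, 5) = 4 s.f.
Rounded to 4 significant figures: 3203 km².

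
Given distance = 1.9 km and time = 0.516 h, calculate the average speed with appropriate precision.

average speed = 1.9 km ÷ 0.516 h = 3.68217054264… km/h.
1.9 has 2 significant figures; 0.516 has 3.
Division/multiplication keeps the fewest: 2 significant figures.
Rounded: 3.7 km/h.

3.7 km/h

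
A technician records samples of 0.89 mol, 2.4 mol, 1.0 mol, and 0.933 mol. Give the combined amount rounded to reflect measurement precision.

0.89 mol + 2.4 mol + 1.0 mol + 0.933 mol = 5.223 mol.
Addition/subtraction keeps the fewest decimal places: 0.89 → 2 decimal places, 2.4 → 1 decimal place, 1.0 → 1 decimal place, 0.933 → 3 decimal places; limit is 1.
Rounded to 1 decimal place: 5.2 mol.

5.2 mol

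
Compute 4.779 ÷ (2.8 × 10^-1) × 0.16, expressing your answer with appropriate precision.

4.779 ÷ (2.8 × 10^-1) × 0.16 = 2.73085714286…
Multiplication/division keeps the fewest significant figures: 4.779 → 4 s.f., 2.8 × 10^-1 → 2 s.f., 0.16 → 2 s.f.; limit is 2.
Rounded to 2 significant figures: 2.7.

2.7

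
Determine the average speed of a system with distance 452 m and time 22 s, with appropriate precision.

average speed = 452 m ÷ 22 s = 20.5454545455… m/s.
452 has 3 significant figures; 22 has 2.
Division/multiplication keeps the fewest: 2 significant figures.
Rounded: 21 m/s.

21 m/s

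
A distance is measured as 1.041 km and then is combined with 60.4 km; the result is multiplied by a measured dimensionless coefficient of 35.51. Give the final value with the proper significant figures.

1.041 km + 60.4 km = 61.441 km; the sum is limited to 1 decimal place (3 s.f.).
Carrying full precision, 61.441 × 35.51 = 2181.76991 km; 35.51 has 4 s.f., so the result keeps min(3, 4) = 3 s.f.
Rounded to 3 significant figures: 2.18 × 10³ km.

2.18 × 10³ km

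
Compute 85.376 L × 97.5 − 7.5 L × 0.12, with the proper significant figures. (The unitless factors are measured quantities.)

85.376 × 97.5 = 8324.16 → 8.32 × 10³ L (3 s.f., last digit at the 10^1 place).
7.5 × 0.12 = 0.9 → 0.90 L (2 s.f., last digit at the 10^-2 place).
Difference: 8323.26 L; keep the coarser place, 10^1.
Result: 8.32 × 10³ L.

8.32 × 10³ L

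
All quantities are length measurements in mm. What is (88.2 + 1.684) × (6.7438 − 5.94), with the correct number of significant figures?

88.2 + 1.684 = 89.884, limited to 1 d.p. → 3 s.f.; 6.7438 − 5.94 = 0.8038, limited to 2 d.p. → 2 s.f.
Carrying full precision, 89.884 × 0.8038 = 72.2487592; keep min(3, 2) = 2 s.f.
Rounded to 2 significant figures: 72 mm².

72 mm²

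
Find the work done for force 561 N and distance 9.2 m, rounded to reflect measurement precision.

5.2 × 10³ J

work done = 561 N × 9.2 m = 5161.2 J.
561 has 3 significant figures; 9.2 has 2.
Division/multiplication keeps the fewest: 2 significant figures.
Rounded: 5.2 × 10³ J.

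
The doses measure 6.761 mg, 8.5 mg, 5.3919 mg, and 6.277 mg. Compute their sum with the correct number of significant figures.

6.761 mg + 8.5 mg + 5.3919 mg + 6.277 mg = 26.9299 mg.
Addition/subtraction keeps the fewest decimal places: 6.761 → 3 decimal places, 8.5 → 1 decimal place, 5.3919 → 4 decimal places, 6.277 → 3 decimal places; limit is 1.
Rounded to 1 decimal place: 26.9 mg.

26.9 mg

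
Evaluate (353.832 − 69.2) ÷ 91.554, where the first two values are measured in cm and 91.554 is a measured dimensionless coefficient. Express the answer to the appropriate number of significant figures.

3.109 cm

353.832 cm − 69.2 cm = 284.632 cm; the difference is limited to 1 decimal place (4 s.f.).
Carrying full precision, 284.632 ÷ 91.554 = 3.10889748127… cm; 91.554 has 5 s.f., so the result keeps min(4, 5) = 4 s.f.
Rounded to 4 significant figures: 3.109 cm.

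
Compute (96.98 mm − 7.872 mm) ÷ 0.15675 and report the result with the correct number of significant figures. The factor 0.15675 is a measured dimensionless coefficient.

96.98 mm − 7.872 mm = 89.108 mm; the difference is limited to 2 decimal places (4 s.f.).
Carrying full precision, 89.108 ÷ 0.15675 = 568.472089314… mm; 0.15675 has 5 s.f., so the result keeps min(4, 5) = 4 s.f.
Rounded to 4 significant figures: 568.5 mm.

568.5 mm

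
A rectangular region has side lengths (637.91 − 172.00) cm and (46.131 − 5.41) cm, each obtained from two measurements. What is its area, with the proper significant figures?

637.91 − 172.00 = 465.91, limited to 2 d.p. → 5 s.f.; 46.131 − 5.41 = 40.721, limited to 2 d.p. → 4 s.f.
Carrying full precision, 465.91 × 40.721 = 18972.32111; keep min(5, 4) = 4 s.f.
Rounded to 4 significant figures: 1.897 × 10⁴ cm².

1.897 × 10⁴ cm²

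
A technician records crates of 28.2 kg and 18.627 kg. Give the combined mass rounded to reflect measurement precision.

46.8 kg

28.2 kg + 18.627 kg = 46.827 kg.
Addition/subtraction keeps the fewest decimal places: 28.2 → 1 decimal place, 18.627 → 3 decimal places; limit is 1.
Rounded to 1 decimal place: 46.8 kg.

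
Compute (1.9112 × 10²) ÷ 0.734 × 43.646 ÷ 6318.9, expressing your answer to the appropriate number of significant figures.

1.80

(1.9112 × 10²) ÷ 0.734 × 43.646 ÷ 6318.9 = 1.79851076932…
Multiplication/division keeps the fewest significant figures: 1.9112 × 10² → 5 s.f., 0.734 → 3 s.f., 43.646 → 5 s.f., 6318.9 → 5 s.f.; limit is 3.
Rounded to 3 significant figures: 1.80.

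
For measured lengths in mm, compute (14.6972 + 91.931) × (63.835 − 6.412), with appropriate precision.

14.6972 + 91.931 = 106.6282, limited to 3 d.p. → 6 s.f.; 63.835 − 6.412 = 57.423, limited to 3 d.p. → 5 s.f.
Carrying full precision, 106.6282 × 57.423 = 6122.9111286; keep min(6, 5) = 5 s.f.
Rounded to 5 significant figures: 6122.9 mm².

6122.9 mm²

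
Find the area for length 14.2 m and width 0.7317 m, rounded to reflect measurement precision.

area = 14.2 m × 0.7317 m = 10.39014 m².
14.2 has 3 significant figures; 0.7317 has 4.
Division/multiplication keeps the fewest: 3 significant figures.
Rounded: 10.4 m².

10.4 m²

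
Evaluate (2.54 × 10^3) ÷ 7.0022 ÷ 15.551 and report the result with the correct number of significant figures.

23.3

(2.54 × 10^3) ÷ 7.0022 ÷ 15.551 = 23.3260329156…
Multiplication/division keeps the fewest significant figures: 2.54 × 10^3 → 3 s.f., 7.0022 → 5 s.f., 15.551 → 5 s.f.; limit is 3.
Rounded to 3 significant figures: 23.3.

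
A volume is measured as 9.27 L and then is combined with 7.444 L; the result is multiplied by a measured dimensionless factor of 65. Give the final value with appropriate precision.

1.1 × 10^3 L

9.27 L + 7.444 L = 16.714 L; the sum is limited to 2 decimal places (4 s.f.).
Carrying full precision, 16.714 × 65 = 1086.41 L; 65 has 2 s.f., so the result keeps min(4, 2) = 2 s.f.
Rounded to 2 significant figures: 1.1 × 10^3 L.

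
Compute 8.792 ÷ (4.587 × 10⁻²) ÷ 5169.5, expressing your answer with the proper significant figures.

8.792 ÷ (4.587 × 10⁻²) ÷ 5169.5 = 0.0370774962476…
Multiplication/division keeps the fewest significant figures: 8.792 → 4 s.f., 4.587 × 10⁻² → 4 s.f., 5169.5 → 5 s.f.; limit is 4.
Rounded to 4 significant figures: 0.03708.

0.03708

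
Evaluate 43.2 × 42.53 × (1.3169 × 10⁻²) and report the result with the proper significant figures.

24.2

43.2 × 42.53 × (1.3169 × 10⁻²) = 24.195351024
Multiplication/division keeps the fewest significant figures: 43.2 → 3 s.f., 42.53 → 4 s.f., 1.3169 × 10⁻² → 5 s.f.; limit is 3.
Rounded to 3 significant figures: 24.2.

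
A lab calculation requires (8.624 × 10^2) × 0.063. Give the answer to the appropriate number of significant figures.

(8.624 × 10^2) × 0.063 = 54.3312
Multiplication/division keeps the fewest significant figures: 8.624 × 10^2 → 4 s.f., 0.063 → 2 s.f.; limit is 2.
Rounded to 2 significant figures: 54.

54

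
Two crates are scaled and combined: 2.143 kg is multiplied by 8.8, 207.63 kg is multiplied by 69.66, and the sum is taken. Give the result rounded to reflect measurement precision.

2.143 × 8.8 = 18.8584 → 19 kg (2 s.f., last digit at the 10^0 place).
207.63 × 69.66 = 14463.5058 → 1.446 × 10⁴ kg (4 s.f., last digit at the 10^1 place).
Sum: 14482.3642 kg; keep the coarser place, 10^1.
Result: 1.448 × 10⁴ kg.

1.448 × 10⁴ kg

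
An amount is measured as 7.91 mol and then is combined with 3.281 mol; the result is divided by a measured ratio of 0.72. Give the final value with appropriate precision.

7.91 mol + 3.281 mol = 11.191 mol; the sum is limited to 2 decimal places (4 s.f.).
Carrying full precision, 11.191 ÷ 0.72 = 15.5430555556… mol; 0.72 has 2 s.f., so the result keeps min(4, 2) = 2 s.f.
Rounded to 2 significant figures: 16 mol.

16 mol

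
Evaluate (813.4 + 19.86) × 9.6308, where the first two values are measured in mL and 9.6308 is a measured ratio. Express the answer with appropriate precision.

8025 mL

813.4 mL + 19.86 mL = 833.26 mL; the sum is limited to 1 decimal place (4 s.f.).
Carrying full precision, 833.26 × 9.6308 = 8024.960408 mL; 9.6308 has 5 s.f., so the result keeps min(4, 5) = 4 s.f.
Rounded to 4 significant figures: 8025 mL.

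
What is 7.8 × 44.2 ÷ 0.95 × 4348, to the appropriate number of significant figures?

1.6 × 10⁶

7.8 × 44.2 ÷ 0.95 × 4348 = 1577912.08421…
Multiplication/division keeps the fewest significant figures: 7.8 → 2 s.f., 44.2 → 3 s.f., 0.95 → 2 s.f., 4348 → 4 s.f.; limit is 2.
Rounded to 2 significant figures: 1.6 × 10⁶.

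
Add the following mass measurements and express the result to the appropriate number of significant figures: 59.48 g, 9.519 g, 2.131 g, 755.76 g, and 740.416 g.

1.56731 × 10³ g

59.48 g + 9.519 g + 2.131 g + 755.76 g + 740.416 g = 1567.306 g.
Addition/subtraction keeps the fewest decimal places: 59.48 → 2 decimal places, 9.519 → 3 decimal places, 2.131 → 3 decimal places, 755.76 → 2 decimal places, 740.416 → 3 decimal places; limit is 2.
Rounded to 2 decimal places: 1.56731 × 10³ g.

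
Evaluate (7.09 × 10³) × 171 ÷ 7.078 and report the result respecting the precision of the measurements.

1.71 × 10⁵

(7.09 × 10³) × 171 ÷ 7.078 = 171289.912405…
Multiplication/division keeps the fewest significant figures: 7.09 × 10³ → 3 s.f., 171 → 3 s.f., 7.078 → 4 s.f.; limit is 3.
Rounded to 3 significant figures: 1.71 × 10⁵.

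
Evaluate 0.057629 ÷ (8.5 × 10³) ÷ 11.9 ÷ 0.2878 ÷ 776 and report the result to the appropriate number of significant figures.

2.6 × 10⁻⁹

0.057629 ÷ (8.5 × 10³) ÷ 11.9 ÷ 0.2878 ÷ 776 = 2.5510718213 × 10^-9…
Multiplication/division keeps the fewest significant figures: 0.057629 → 5 s.f., 8.5 × 10³ → 2 s.f., 11.9 → 3 s.f., 0.2878 → 4 s.f., 776 → 3 s.f.; limit is 2.
Rounded to 2 significant figures: 2.6 × 10⁻⁹.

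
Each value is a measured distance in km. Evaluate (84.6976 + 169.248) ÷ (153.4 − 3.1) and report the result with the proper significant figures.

84.6976 + 169.248 = 253.9456, limited to 3 d.p. → 6 s.f.; 153.4 − 3.1 = 150.3, limited to 1 d.p. → 4 s.f.
Carrying full precision, 253.9456 ÷ 150.3 = 1.6895914837…; keep min(6, 4) = 4 s.f.
Rounded to 4 significant figures: 1.690.

1.690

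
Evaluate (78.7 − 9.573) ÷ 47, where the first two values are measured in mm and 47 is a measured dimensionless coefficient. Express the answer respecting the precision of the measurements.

78.7 mm − 9.573 mm = 69.127 mm; the difference is limited to 1 decimal place (3 s.f.).
Carrying full precision, 69.127 ÷ 47 = 1.47078723404… mm; 47 has 2 s.f., so the result keeps min(3, 2) = 2 s.f.
Rounded to 2 significant figures: 1.5 mm.

1.5 mm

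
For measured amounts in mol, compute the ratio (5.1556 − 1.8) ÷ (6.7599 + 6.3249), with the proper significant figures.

0.26

5.1556 − 1.8 = 3.3556, limited to 1 d.p. → 2 s.f.; 6.7599 + 6.3249 = 13.0848, limited to 4 d.p. → 6 s.f.
Carrying full precision, 3.3556 ÷ 13.0848 = 0.256450232331…; keep min(2, 6) = 2 s.f.
Rounded to 2 significant figures: 0.26.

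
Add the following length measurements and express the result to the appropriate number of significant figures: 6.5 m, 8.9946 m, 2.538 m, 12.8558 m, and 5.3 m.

36.2 m

6.5 m + 8.9946 m + 2.538 m + 12.8558 m + 5.3 m = 36.1884 m.
Addition/subtraction keeps the fewest decimal places: 6.5 → 1 decimal place, 8.9946 → 4 decimal places, 2.538 → 3 decimal places, 12.8558 → 4 decimal places, 5.3 → 1 decimal place; limit is 1.
Rounded to 1 decimal place: 36.2 m.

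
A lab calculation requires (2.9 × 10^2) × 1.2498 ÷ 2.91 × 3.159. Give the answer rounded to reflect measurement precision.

3.9 × 10^2

(2.9 × 10^2) × 1.2498 ÷ 2.91 × 3.159 = 393.455078351…
Multiplication/division keeps the fewest significant figures: 2.9 × 10^2 → 2 s.f., 1.2498 → 5 s.f., 2.91 → 3 s.f., 3.159 → 4 s.f.; limit is 2.
Rounded to 2 significant figures: 3.9 × 10^2.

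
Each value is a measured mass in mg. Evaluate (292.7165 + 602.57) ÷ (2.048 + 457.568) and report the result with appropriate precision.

292.7165 + 602.57 = 895.2865, limited to 2 d.p. → 5 s.f.; 2.048 + 457.568 = 459.616, limited to 3 d.p. → 6 s.f.
Carrying full precision, 895.2865 ÷ 459.616 = 1.94790107394…; keep min(5, 6) = 5 s.f.
Rounded to 5 significant figures: 1.9479.

1.9479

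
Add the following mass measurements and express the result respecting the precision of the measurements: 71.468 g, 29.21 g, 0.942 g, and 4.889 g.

1.0651 × 10² g

71.468 g + 29.21 g + 0.942 g + 4.889 g = 106.509 g.
Addition/subtraction keeps the fewest decimal places: 71.468 → 3 decimal places, 29.21 → 2 decimal places, 0.942 → 3 decimal places, 4.889 → 3 decimal places; limit is 2.
Rounded to 2 decimal places: 1.0651 × 10² g.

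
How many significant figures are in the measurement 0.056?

0.056: leading zeros are not significant.

2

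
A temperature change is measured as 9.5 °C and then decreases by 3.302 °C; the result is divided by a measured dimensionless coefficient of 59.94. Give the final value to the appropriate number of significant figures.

0.10 °C

9.5 °C − 3.302 °C = 6.198 °C; the difference is limited to 1 decimal place (2 s.f.).
Carrying full precision, 6.198 ÷ 59.94 = 0.103403403403… °C; 59.94 has 4 s.f., so the result keeps min(2, 4) = 2 s.f.
Rounded to 2 significant figures: 0.10 °C.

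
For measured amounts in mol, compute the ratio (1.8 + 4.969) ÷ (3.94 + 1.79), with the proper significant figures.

1.8 + 4.969 = 6.769, limited to 1 d.p. → 2 s.f.; 3.94 + 1.79 = 5.73, limited to 2 d.p. → 3 s.f.
Carrying full precision, 6.769 ÷ 5.73 = 1.18132635253…; keep min(2, 3) = 2 s.f.
Rounded to 2 significant figures: 1.2.

1.2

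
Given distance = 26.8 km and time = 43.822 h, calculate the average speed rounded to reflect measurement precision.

0.612 km/h

average speed = 26.8 km ÷ 43.822 h = 0.611564967368… km/h.
26.8 has 3 significant figures; 43.822 has 5.
Division/multiplication keeps the fewest: 3 significant figures.
Rounded: 0.612 km/h.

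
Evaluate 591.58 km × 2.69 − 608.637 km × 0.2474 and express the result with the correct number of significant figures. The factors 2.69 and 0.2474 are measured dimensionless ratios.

591.58 × 2.69 = 1591.3502 → 1.59 × 10^3 km (3 s.f., last digit at the 10^1 place).
608.637 × 0.2474 = 150.5767938 → 150.6 km (4 s.f., last digit at the 10^-1 place).
Difference: 1440.7734062 km; keep the coarser place, 10^1.
Result: 1.44 × 10^3 km.

1.44 × 10^3 km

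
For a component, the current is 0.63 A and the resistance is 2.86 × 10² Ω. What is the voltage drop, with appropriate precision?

voltage drop = 0.63 A × 2.86 × 10² Ω = 180.18 V.
0.63 has 2 significant figures; 2.86 × 10² has 3.
Division/multiplication keeps the fewest: 2 significant figures.
Rounded: 1.8 × 10² V.

1.8 × 10² V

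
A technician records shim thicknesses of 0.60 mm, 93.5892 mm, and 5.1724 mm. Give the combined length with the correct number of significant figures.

0.60 mm + 93.5892 mm + 5.1724 mm = 99.3616 mm.
Addition/subtraction keeps the fewest decimal places: 0.60 → 2 decimal places, 93.5892 → 4 decimal places, 5.1724 → 4 decimal places; limit is 2.
Rounded to 2 decimal places: 99.36 mm.

99.36 mm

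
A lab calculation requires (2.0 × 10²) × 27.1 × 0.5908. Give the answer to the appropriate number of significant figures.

(2.0 × 10²) × 27.1 × 0.5908 = 3202.136
Multiplication/division keeps the fewest significant figures: 2.0 × 10² → 2 s.f., 27.1 → 3 s.f., 0.5908 → 4 s.f.; limit is 2.
Rounded to 2 significant figures: 3.2 × 10³.

3.2 × 10³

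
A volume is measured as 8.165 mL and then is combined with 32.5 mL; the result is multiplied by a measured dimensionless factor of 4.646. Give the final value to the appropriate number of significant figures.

8.165 mL + 32.5 mL = 40.665 mL; the sum is limited to 1 decimal place (3 s.f.).
Carrying full precision, 40.665 × 4.646 = 188.92959 mL; 4.646 has 4 s.f., so the result keeps min(3, 4) = 3 s.f.
Rounded to 3 significant figures: 189 mL.

189 mL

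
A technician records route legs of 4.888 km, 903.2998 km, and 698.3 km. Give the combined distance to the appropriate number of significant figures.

1606.5 km

4.888 km + 903.2998 km + 698.3 km = 1606.4878 km.
Addition/subtraction keeps the fewest decimal places: 4.888 → 3 decimal places, 903.2998 → 4 decimal places, 698.3 → 1 decimal place; limit is 1.
Rounded to 1 decimal place: 1606.5 km.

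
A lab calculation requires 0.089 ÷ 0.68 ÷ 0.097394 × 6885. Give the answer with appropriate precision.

0.089 ÷ 0.68 ÷ 0.097394 × 6885 = 9252.36667557…
Multiplication/division keeps the fewest significant figures: 0.089 → 2 s.f., 0.68 → 2 s.f., 0.097394 → 5 s.f., 6885 → 4 s.f.; limit is 2.
Rounded to 2 significant figures: 9.3 × 10³.

9.3 × 10³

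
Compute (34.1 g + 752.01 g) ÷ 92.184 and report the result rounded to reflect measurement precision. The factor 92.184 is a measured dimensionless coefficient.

34.1 g + 752.01 g = 786.11 g; the sum is limited to 1 decimal place (4 s.f.).
Carrying full precision, 786.11 ÷ 92.184 = 8.52761867569… g; 92.184 has 5 s.f., so the result keeps min(4, 5) = 4 s.f.
Rounded to 4 significant figures: 8.528 g.

8.528 g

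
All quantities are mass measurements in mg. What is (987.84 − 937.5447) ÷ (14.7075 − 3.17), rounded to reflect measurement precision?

4.359

987.84 − 937.5447 = 50.2953, limited to 2 d.p. → 4 s.f.; 14.7075 − 3.17 = 11.5375, limited to 2 d.p. → 4 s.f.
Carrying full precision, 50.2953 ÷ 11.5375 = 4.35928927411…; keep min(4, 4) = 4 s.f.
Rounded to 4 significant figures: 4.359.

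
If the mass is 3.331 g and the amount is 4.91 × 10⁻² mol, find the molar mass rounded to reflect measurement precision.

molar mass = 3.331 g ÷ 4.91 × 10⁻² mol = 67.8411405295… g/mol.
3.331 has 4 significant figures; 4.91 × 10⁻² has 3.
Division/multiplication keeps the fewest: 3 significant figures.
Rounded: 67.8 g/mol.

67.8 g/mol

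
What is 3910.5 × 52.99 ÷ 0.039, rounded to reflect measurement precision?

3910.5 × 52.99 ÷ 0.039 = 5313266.53846…
Multiplication/division keeps the fewest significant figures: 3910.5 → 5 s.f., 52.99 → 4 s.f., 0.039 → 2 s.f.; limit is 2.
Rounded to 2 significant figures: 5.3 × 10^6.

5.3 × 10^6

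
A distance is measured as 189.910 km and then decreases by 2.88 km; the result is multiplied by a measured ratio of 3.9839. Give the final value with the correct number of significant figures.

189.910 km − 2.88 km = 187.030 km; the difference is limited to 2 decimal places (5 s.f.).
Carrying full precision, 187.030 × 3.9839 = 745.108817 km; 3.9839 has 5 s.f., so the result keeps min(5, 5) = 5 s.f.
Rounded to 5 significant figures: 7.4511 × 10^2 km.

7.4511 × 10^2 km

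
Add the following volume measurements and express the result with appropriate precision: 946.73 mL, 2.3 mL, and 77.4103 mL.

946.73 mL + 2.3 mL + 77.4103 mL = 1026.4403 mL.
Addition/subtraction keeps the fewest decimal places: 946.73 → 2 decimal places, 2.3 → 1 decimal place, 77.4103 → 4 decimal places; limit is 1.
Rounded to 1 decimal place: 1.0264 × 10³ mL.

1.0264 × 10³ mL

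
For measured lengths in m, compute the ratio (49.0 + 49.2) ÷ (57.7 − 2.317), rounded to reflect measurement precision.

1.77

49.0 + 49.2 = 98.2, limited to 1 d.p. → 3 s.f.; 57.7 − 2.317 = 55.383, limited to 1 d.p. → 3 s.f.
Carrying full precision, 98.2 ÷ 55.383 = 1.77310727118…; keep min(3, 3) = 3 s.f.
Rounded to 3 significant figures: 1.77.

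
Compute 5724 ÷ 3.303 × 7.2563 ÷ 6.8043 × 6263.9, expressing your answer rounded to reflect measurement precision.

5724 ÷ 3.303 × 7.2563 ÷ 6.8043 × 6263.9 = 11576243.2381…
Multiplication/division keeps the fewest significant figures: 5724 → 4 s.f., 3.303 → 4 s.f., 7.2563 → 5 s.f., 6.8043 → 5 s.f., 6263.9 → 5 s.f.; limit is 4.
Rounded to 4 significant figures: 1.158 × 10⁷.

1.158 × 10⁷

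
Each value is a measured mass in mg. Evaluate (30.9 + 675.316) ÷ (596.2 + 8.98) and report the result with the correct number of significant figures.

30.9 + 675.316 = 706.216, limited to 1 d.p. → 4 s.f.; 596.2 + 8.98 = 605.18, limited to 1 d.p. → 4 s.f.
Carrying full precision, 706.216 ÷ 605.18 = 1.16695198123…; keep min(4, 4) = 4 s.f.
Rounded to 4 significant figures: 1.167.

1.167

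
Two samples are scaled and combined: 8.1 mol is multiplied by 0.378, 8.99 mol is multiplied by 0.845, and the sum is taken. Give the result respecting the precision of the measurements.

10.7 mol

8.1 × 0.378 = 3.0618 → 3.1 mol (2 s.f., last digit at the 10^-1 place).
8.99 × 0.845 = 7.59655 → 7.60 mol (3 s.f., last digit at the 10^-2 place).
Sum: 10.65835 mol; keep the coarser place, 10^-1.
Result: 10.7 mol.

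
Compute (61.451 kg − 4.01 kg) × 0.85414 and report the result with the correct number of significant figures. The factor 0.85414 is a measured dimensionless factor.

49.06 kg

61.451 kg − 4.01 kg = 57.441 kg; the difference is limited to 2 decimal places (4 s.f.).
Carrying full precision, 57.441 × 0.85414 = 49.06265574 kg; 0.85414 has 5 s.f., so the result keeps min(4, 5) = 4 s.f.
Rounded to 4 significant figures: 49.06 kg.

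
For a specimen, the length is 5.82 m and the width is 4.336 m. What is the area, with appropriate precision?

25.2 m²

area = 5.82 m × 4.336 m = 25.23552 m².
5.82 has 3 significant figures; 4.336 has 4.
Division/multiplication keeps the fewest: 3 significant figures.
Rounded: 25.2 m².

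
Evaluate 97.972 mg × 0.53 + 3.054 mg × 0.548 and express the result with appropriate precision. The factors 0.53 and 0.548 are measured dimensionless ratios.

97.972 × 0.53 = 51.92516 → 52 mg (2 s.f., last digit at the 10^0 place).
3.054 × 0.548 = 1.673592 → 1.67 mg (3 s.f., last digit at the 10^-2 place).
Sum: 53.598752 mg; keep the coarser place, 10^0.
Result: 54 mg.

54 mg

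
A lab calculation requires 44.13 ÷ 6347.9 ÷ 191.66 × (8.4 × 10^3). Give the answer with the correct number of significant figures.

44.13 ÷ 6347.9 ÷ 191.66 × (8.4 × 10^3) = 0.304685406334…
Multiplication/division keeps the fewest significant figures: 44.13 → 4 s.f., 6347.9 → 5 s.f., 191.66 → 5 s.f., 8.4 × 10^3 → 2 s.f.; limit is 2.
Rounded to 2 significant figures: 0.30.

0.30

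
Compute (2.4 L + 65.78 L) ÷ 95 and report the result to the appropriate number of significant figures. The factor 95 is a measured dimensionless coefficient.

2.4 L + 65.78 L = 68.18 L; the sum is limited to 1 decimal place (3 s.f.).
Carrying full precision, 68.18 ÷ 95 = 0.717684210526… L; 95 has 2 s.f., so the result keeps min(3, 2) = 2 s.f.
Rounded to 2 significant figures: 0.72 L.

0.72 L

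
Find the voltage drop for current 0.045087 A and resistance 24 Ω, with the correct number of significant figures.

1.1 V

voltage drop = 0.045087 A × 24 Ω = 1.082088 V.
0.045087 has 5 significant figures; 24 has 2.
Division/multiplication keeps the fewest: 2 significant figures.
Rounded: 1.1 V.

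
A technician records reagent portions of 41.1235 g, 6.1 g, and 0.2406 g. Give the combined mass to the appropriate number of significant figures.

47.5 g

41.1235 g + 6.1 g + 0.2406 g = 47.4641 g.
Addition/subtraction keeps the fewest decimal places: 41.1235 → 4 decimal places, 6.1 → 1 decimal place, 0.2406 → 4 decimal places; limit is 1.
Rounded to 1 decimal place: 47.5 g.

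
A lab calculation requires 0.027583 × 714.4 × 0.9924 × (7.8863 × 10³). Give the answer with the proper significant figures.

0.027583 × 714.4 × 0.9924 × (7.8863 × 10³) = 154220.815327…
Multiplication/division keeps the fewest significant figures: 0.027583 → 5 s.f., 714.4 → 4 s.f., 0.9924 → 4 s.f., 7.8863 × 10³ → 5 s.f.; limit is 4.
Rounded to 4 significant figures: 1.542 × 10⁵.

1.542 × 10⁵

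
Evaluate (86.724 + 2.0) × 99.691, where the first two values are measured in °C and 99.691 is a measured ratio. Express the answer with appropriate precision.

86.724 °C + 2.0 °C = 88.724 °C; the sum is limited to 1 decimal place (3 s.f.).
Carrying full precision, 88.724 × 99.691 = 8844.984284 °C; 99.691 has 5 s.f., so the result keeps min(3, 5) = 3 s.f.
Rounded to 3 significant figures: 8.84 × 10^3 °C.

8.84 × 10^3 °C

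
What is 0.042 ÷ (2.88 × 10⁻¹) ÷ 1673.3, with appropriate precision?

8.7 × 10⁻⁵

0.042 ÷ (2.88 × 10⁻¹) ÷ 1673.3 = 0.0000871531305404…
Multiplication/division keeps the fewest significant figures: 0.042 → 2 s.f., 2.88 × 10⁻¹ → 3 s.f., 1673.3 → 5 s.f.; limit is 2.
Rounded to 2 significant figures: 8.7 × 10⁻⁵.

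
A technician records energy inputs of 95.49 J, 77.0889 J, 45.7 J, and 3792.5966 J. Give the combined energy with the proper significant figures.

4010.9 J

95.49 J + 77.0889 J + 45.7 J + 3792.5966 J = 4010.8755 J.
Addition/subtraction keeps the fewest decimal places: 95.49 → 2 decimal places, 77.0889 → 4 decimal places, 45.7 → 1 decimal place, 3792.5966 → 4 decimal places; limit is 1.
Rounded to 1 decimal place: 4010.9 J.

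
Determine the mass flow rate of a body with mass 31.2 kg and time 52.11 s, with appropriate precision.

0.599 kg/s

mass flow rate = 31.2 kg ÷ 52.11 s = 0.598733448474… kg/s.
31.2 has 3 significant figures; 52.11 has 4.
Division/multiplication keeps the fewest: 3 significant figures.
Rounded: 0.599 kg/s.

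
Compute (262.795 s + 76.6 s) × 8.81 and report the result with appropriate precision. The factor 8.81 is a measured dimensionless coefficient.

262.795 s + 76.6 s = 339.395 s; the sum is limited to 1 decimal place (4 s.f.).
Carrying full precision, 339.395 × 8.81 = 2990.06995 s; 8.81 has 3 s.f., so the result keeps min(4, 3) = 3 s.f.
Rounded to 3 significant figures: 2.99 × 10^3 s.

2.99 × 10^3 s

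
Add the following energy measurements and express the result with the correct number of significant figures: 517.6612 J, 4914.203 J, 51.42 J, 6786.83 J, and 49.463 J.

12319.58 J

517.6612 J + 4914.203 J + 51.42 J + 6786.83 J + 49.463 J = 12319.5772 J.
Addition/subtraction keeps the fewest decimal places: 517.6612 → 4 decimal places, 4914.203 → 3 decimal places, 51.42 → 2 decimal places, 6786.83 → 2 decimal places, 49.463 → 3 decimal places; limit is 2.
Rounded to 2 decimal places: 12319.58 J.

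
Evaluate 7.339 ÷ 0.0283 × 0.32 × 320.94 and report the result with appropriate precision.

7.339 ÷ 0.0283 × 0.32 × 320.94 = 26633.2569329…
Multiplication/division keeps the fewest significant figures: 7.339 → 4 s.f., 0.0283 → 3 s.f., 0.32 → 2 s.f., 320.94 → 5 s.f.; limit is 2.
Rounded to 2 significant figures: 2.7 × 10^4.

2.7 × 10^4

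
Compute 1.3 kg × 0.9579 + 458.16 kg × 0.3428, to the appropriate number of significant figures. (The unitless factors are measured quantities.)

158.3 kg

1.3 × 0.9579 = 1.24527 → 1.2 kg (2 s.f., last digit at the 10^-1 place).
458.16 × 0.3428 = 157.057248 → 157.1 kg (4 s.f., last digit at the 10^-1 place).
Sum: 158.302518 kg; keep the coarser place, 10^-1.
Result: 158.3 kg.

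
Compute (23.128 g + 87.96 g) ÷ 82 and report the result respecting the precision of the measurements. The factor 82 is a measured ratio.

1.4 g

23.128 g + 87.96 g = 111.088 g; the sum is limited to 2 decimal places (5 s.f.).
Carrying full precision, 111.088 ÷ 82 = 1.35473170732… g; 82 has 2 s.f., so the result keeps min(5, 2) = 2 s.f.
Rounded to 2 significant figures: 1.4 g.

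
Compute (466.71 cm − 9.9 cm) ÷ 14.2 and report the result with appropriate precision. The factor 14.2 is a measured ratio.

466.71 cm − 9.9 cm = 456.81 cm; the difference is limited to 1 decimal place (4 s.f.).
Carrying full precision, 456.81 ÷ 14.2 = 32.1697183099… cm; 14.2 has 3 s.f., so the result keeps min(4, 3) = 3 s.f.
Rounded to 3 significant figures: 32.2 cm.

32.2 cm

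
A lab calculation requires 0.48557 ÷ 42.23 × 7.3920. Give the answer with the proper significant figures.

0.48557 ÷ 42.23 × 7.3920 = 0.084994871892…
Multiplication/division keeps the fewest significant figures: 0.48557 → 5 s.f., 42.23 → 4 s.f., 7.3920 → 5 s.f.; limit is 4.
Rounded to 4 significant figures: 0.08499.

0.08499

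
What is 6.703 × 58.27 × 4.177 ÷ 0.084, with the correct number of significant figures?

1.9 × 10^4

6.703 × 58.27 × 4.177 ÷ 0.084 = 19422.244933…
Multiplication/division keeps the fewest significant figures: 6.703 → 4 s.f., 58.27 → 4 s.f., 4.177 → 4 s.f., 0.084 → 2 s.f.; limit is 2.
Rounded to 2 significant figures: 1.9 × 10^4.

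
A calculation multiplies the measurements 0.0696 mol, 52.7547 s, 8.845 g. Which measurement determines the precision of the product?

0.0696 mol → 3 s.f.; 52.7547 s → 6 s.f.; 8.845 g → 4 s.f.
The fewest is 3 significant figures, from 0.0696 mol.

0.0696 mol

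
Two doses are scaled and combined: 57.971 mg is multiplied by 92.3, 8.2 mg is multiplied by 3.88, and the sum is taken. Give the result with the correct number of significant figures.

57.971 × 92.3 = 5350.7233 → 5.35 × 10^3 mg (3 s.f., last digit at the 10^1 place).
8.2 × 3.88 = 31.816 → 32 mg (2 s.f., last digit at the 10^0 place).
Sum: 5382.5393 mg; keep the coarser place, 10^1.
Result: 5.38 × 10^3 mg.

5.38 × 10^3 mg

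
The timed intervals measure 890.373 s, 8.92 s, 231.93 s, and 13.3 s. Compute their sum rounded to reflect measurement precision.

1144.5 s

890.373 s + 8.92 s + 231.93 s + 13.3 s = 1144.523 s.
Addition/subtraction keeps the fewest decimal places: 890.373 → 3 decimal places, 8.92 → 2 decimal places, 231.93 → 2 decimal places, 13.3 → 1 decimal place; limit is 1.
Rounded to 1 decimal place: 1144.5 s.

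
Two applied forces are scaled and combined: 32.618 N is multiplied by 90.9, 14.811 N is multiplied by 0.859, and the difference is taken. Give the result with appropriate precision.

32.618 × 90.9 = 2964.9762 → 2.96 × 10^3 N (3 s.f., last digit at the 10^1 place).
14.811 × 0.859 = 12.722649 → 12.7 N (3 s.f., last digit at the 10^-1 place).
Difference: 2952.253551 N; keep the coarser place, 10^1.
Result: 2.95 × 10^3 N.

2.95 × 10^3 N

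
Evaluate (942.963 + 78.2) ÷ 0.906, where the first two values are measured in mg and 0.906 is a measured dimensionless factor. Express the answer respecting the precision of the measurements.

942.963 mg + 78.2 mg = 1021.163 mg; the sum is limited to 1 decimal place (5 s.f.).
Carrying full precision, 1021.163 ÷ 0.906 = 1127.11147903… mg; 0.906 has 3 s.f., so the result keeps min(5, 3) = 3 s.f.
Rounded to 3 significant figures: 1.13 × 10^3 mg.

1.13 × 10^3 mg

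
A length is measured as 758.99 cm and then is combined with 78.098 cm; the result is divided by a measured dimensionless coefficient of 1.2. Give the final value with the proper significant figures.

7.0 × 10^2 cm

758.99 cm + 78.098 cm = 837.088 cm; the sum is limited to 2 decimal places (5 s.f.).
Carrying full precision, 837.088 ÷ 1.2 = 697.573333333… cm; 1.2 has 2 s.f., so the result keeps min(5, 2) = 2 s.f.
Rounded to 2 significant figures: 7.0 × 10^2 cm.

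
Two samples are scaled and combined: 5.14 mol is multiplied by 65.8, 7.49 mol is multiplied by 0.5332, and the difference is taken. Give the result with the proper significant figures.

5.14 × 65.8 = 338.212 → 338 mol (3 s.f., last digit at the 10^0 place).
7.49 × 0.5332 = 3.993668 → 3.99 mol (3 s.f., last digit at the 10^-2 place).
Difference: 334.218332 mol; keep the coarser place, 10^0.
Result: 334 mol.

334 mol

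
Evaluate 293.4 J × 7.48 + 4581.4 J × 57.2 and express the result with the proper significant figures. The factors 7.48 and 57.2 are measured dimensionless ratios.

2.64 × 10⁵ J

293.4 × 7.48 = 2194.632 → 2.19 × 10³ J (3 s.f., last digit at the 10^1 place).
4581.4 × 57.2 = 262056.08 → 2.62 × 10⁵ J (3 s.f., last digit at the 10^3 place).
Sum: 264250.712 J; keep the coarser place, 10^3.
Result: 2.64 × 10⁵ J.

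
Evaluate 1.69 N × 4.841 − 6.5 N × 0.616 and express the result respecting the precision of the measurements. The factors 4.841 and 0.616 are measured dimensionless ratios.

1.69 × 4.841 = 8.18129 → 8.18 N (3 s.f., last digit at the 10^-2 place).
6.5 × 0.616 = 4.004 → 4.0 N (2 s.f., last digit at the 10^-1 place).
Difference: 4.17729 N; keep the coarser place, 10^-1.
Result: 4.2 N.

4.2 N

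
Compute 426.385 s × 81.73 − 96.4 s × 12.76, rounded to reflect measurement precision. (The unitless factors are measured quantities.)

426.385 × 81.73 = 34848.44605 → 3.485 × 10^4 s (4 s.f., last digit at the 10^1 place).
96.4 × 12.76 = 1230.064 → 1.23 × 10^3 s (3 s.f., last digit at the 10^1 place).
Difference: 33618.38205 s; keep the coarser place, 10^1.
Result: 3.362 × 10^4 s.

3.362 × 10^4 s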